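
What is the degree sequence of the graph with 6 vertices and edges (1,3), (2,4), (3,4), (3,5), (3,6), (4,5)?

Step 1: Count edges incident to each vertex:
  deg(1) = 1 (neighbors: 3)
  deg(2) = 1 (neighbors: 4)
  deg(3) = 4 (neighbors: 1, 4, 5, 6)
  deg(4) = 3 (neighbors: 2, 3, 5)
  deg(5) = 2 (neighbors: 3, 4)
  deg(6) = 1 (neighbors: 3)

Step 2: Sort degrees in non-increasing order:
  Degrees: [1, 1, 4, 3, 2, 1] -> sorted: [4, 3, 2, 1, 1, 1]

Degree sequence: [4, 3, 2, 1, 1, 1]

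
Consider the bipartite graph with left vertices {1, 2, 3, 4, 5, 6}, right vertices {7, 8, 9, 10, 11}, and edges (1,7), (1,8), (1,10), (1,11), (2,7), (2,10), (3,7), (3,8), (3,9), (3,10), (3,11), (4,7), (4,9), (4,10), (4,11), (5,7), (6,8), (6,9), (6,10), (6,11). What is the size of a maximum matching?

Step 1: List the neighbors of each left vertex:
  1: 7, 8, 10, 11
  2: 7, 10
  3: 7, 8, 9, 10, 11
  4: 7, 9, 10, 11
  5: 7
  6: 8, 9, 10, 11

Step 2: Greedily match left vertices, then look for augmenting paths:
  Match 1 -- 7
  Match 2 -- 10
  Match 3 -- 8
  Match 4 -- 9
  Match 6 -- 11
  No augmenting path remains.

Step 3: Verify this is maximum:
  Matching size 5 = min(|L|, |R|) = min(6, 5), which is an upper bound, so this matching is maximum.

Maximum matching: {(1,7), (2,10), (3,8), (4,9), (6,11)}
Size: 5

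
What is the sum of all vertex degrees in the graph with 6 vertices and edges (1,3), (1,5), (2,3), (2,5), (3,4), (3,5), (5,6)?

Step 1: Count edges incident to each vertex:
  deg(1) = 2 (neighbors: 3, 5)
  deg(2) = 2 (neighbors: 3, 5)
  deg(3) = 4 (neighbors: 1, 2, 4, 5)
  deg(4) = 1 (neighbors: 3)
  deg(5) = 4 (neighbors: 1, 2, 3, 6)
  deg(6) = 1 (neighbors: 5)

Step 2: Sum all degrees:
  2 + 2 + 4 + 1 + 4 + 1 = 14

Verification: sum of degrees = 2 * |E| = 2 * 7 = 14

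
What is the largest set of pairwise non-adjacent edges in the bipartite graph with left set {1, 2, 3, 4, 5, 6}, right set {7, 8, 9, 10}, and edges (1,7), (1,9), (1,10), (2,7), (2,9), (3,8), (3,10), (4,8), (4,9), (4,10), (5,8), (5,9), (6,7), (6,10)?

Step 1: List the neighbors of each left vertex:
  1: 7, 9, 10
  2: 7, 9
  3: 8, 10
  4: 8, 9, 10
  5: 8, 9
  6: 7, 10

Step 2: Greedily match left vertices, then look for augmenting paths:
  Match 1 -- 7
  Match 2 -- 9
  Match 3 -- 8
  Match 4 -- 10
  No augmenting path remains.

Step 3: Verify this is maximum:
  Matching size 4 = min(|L|, |R|) = min(6, 4), which is an upper bound, so this matching is maximum.

Maximum matching: {(1,7), (2,9), (3,8), (4,10)}
Size: 4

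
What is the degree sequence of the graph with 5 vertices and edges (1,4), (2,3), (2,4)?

Step 1: Count edges incident to each vertex:
  deg(1) = 1 (neighbors: 4)
  deg(2) = 2 (neighbors: 3, 4)
  deg(3) = 1 (neighbors: 2)
  deg(4) = 2 (neighbors: 1, 2)
  deg(5) = 0 (neighbors: none)

Step 2: Sort degrees in non-increasing order:
  Degrees: [1, 2, 1, 2, 0] -> sorted: [2, 2, 1, 1, 0]

Degree sequence: [2, 2, 1, 1, 0]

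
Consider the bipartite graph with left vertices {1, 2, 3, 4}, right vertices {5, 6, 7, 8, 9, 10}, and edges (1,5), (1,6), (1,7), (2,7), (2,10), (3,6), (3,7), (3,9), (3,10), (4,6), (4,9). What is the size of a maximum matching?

Step 1: List the neighbors of each left vertex:
  1: 5, 6, 7
  2: 7, 10
  3: 6, 7, 9, 10
  4: 6, 9

Step 2: Greedily match left vertices, then look for augmenting paths:
  Match 1 -- 5
  Match 2 -- 7
  Match 3 -- 6
  Match 4 -- 9
  No augmenting path remains.

Step 3: Verify this is maximum:
  Matching size 4 = min(|L|, |R|) = min(4, 6), which is an upper bound, so this matching is maximum.

Maximum matching: {(1,5), (2,7), (3,6), (4,9)}
Size: 4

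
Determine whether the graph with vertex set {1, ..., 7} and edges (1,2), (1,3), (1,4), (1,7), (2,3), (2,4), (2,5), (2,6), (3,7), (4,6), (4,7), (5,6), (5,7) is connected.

Step 1: Build adjacency list from edges:
  1: 2, 3, 4, 7
  2: 1, 3, 4, 5, 6
  3: 1, 2, 7
  4: 1, 2, 6, 7
  5: 2, 6, 7
  6: 2, 4, 5
  7: 1, 3, 4, 5

Step 2: Run BFS/DFS from vertex 1:
  Visited: {1, 2, 3, 4, 7, 5, 6}
  Reached 7 of 7 vertices

Step 3: All 7 vertices reached from vertex 1, so the graph is connected.
Answer: Yes, the graph is connected.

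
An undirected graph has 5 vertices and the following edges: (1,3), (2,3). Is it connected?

Step 1: Build adjacency list from edges:
  1: 3
  2: 3
  3: 1, 2
  4: (none)
  5: (none)

Step 2: Run BFS/DFS from vertex 1:
  Visited: {1, 3, 2}
  Reached 3 of 5 vertices

Step 3: Only 3 of 5 vertices reached. Graph is disconnected.
Connected components: {1, 2, 3}, {4}, {5}
Answer: No, the graph is not connected (3 components).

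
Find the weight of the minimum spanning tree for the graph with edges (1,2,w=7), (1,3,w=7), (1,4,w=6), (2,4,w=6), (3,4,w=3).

Apply Kruskal's algorithm (sort edges by weight, add if no cycle):

Sorted edges by weight:
  (3,4) w=3
  (1,4) w=6
  (2,4) w=6
  (1,2) w=7
  (1,3) w=7

Add edge (3,4) w=3 -- no cycle. Running total: 3
Add edge (1,4) w=6 -- no cycle. Running total: 9
Add edge (2,4) w=6 -- no cycle. Running total: 15

MST edges: (3,4,w=3), (1,4,w=6), (2,4,w=6)
Total MST weight: 3 + 6 + 6 = 15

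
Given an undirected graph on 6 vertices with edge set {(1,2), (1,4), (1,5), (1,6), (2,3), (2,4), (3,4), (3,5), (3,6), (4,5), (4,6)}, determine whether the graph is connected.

Step 1: Build adjacency list from edges:
  1: 2, 4, 5, 6
  2: 1, 3, 4
  3: 2, 4, 5, 6
  4: 1, 2, 3, 5, 6
  5: 1, 3, 4
  6: 1, 3, 4

Step 2: Run BFS/DFS from vertex 1:
  Visited: {1, 2, 4, 5, 6, 3}
  Reached 6 of 6 vertices

Step 3: All 6 vertices reached from vertex 1, so the graph is connected.
Answer: Yes, the graph is connected.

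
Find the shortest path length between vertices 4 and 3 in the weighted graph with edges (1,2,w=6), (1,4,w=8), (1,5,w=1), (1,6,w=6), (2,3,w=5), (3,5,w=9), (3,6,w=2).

Step 1: Build adjacency list with weights:
  1: 2(w=6), 4(w=8), 5(w=1), 6(w=6)
  2: 1(w=6), 3(w=5)
  3: 2(w=5), 5(w=9), 6(w=2)
  4: 1(w=8)
  5: 1(w=1), 3(w=9)
  6: 1(w=6), 3(w=2)

Step 2: Apply Dijkstra's algorithm from vertex 4:
  Visit vertex 4 (distance=0)
    Update dist[1] = 8
  Visit vertex 1 (distance=8)
    Update dist[2] = 14
    Update dist[5] = 9
    Update dist[6] = 14
  Visit vertex 5 (distance=9)
    Update dist[3] = 18
  Visit vertex 2 (distance=14)
  Visit vertex 6 (distance=14)
    Update dist[3] = 16
  Visit vertex 3 (distance=16)

Step 3: Shortest path: 4 -> 1 -> 6 -> 3
Total weight: 8 + 6 + 2 = 16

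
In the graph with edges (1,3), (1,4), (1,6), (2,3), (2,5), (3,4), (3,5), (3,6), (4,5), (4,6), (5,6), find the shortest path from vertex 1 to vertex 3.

Step 1: Build adjacency list:
  1: 3, 4, 6
  2: 3, 5
  3: 1, 2, 4, 5, 6
  4: 1, 3, 5, 6
  5: 2, 3, 4, 6
  6: 1, 3, 4, 5

Step 2: BFS from vertex 1 to find shortest path to 3:
  vertex 3 reached at distance 1

Step 3: Shortest path: 1 -> 3
Path length: 1 edge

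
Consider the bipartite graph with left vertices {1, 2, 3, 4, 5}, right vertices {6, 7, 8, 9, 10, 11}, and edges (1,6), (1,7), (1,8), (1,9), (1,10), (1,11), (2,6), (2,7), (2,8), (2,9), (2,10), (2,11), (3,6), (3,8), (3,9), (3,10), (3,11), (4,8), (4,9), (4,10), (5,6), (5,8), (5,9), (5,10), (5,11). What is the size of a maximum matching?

Step 1: List the neighbors of each left vertex:
  1: 6, 7, 8, 9, 10, 11
  2: 6, 7, 8, 9, 10, 11
  3: 6, 8, 9, 10, 11
  4: 8, 9, 10
  5: 6, 8, 9, 10, 11

Step 2: Greedily match left vertices, then look for augmenting paths:
  Match 1 -- 6
  Match 2 -- 7
  Match 3 -- 8
  Match 4 -- 9
  Match 5 -- 10
  No augmenting path remains.

Step 3: Verify this is maximum:
  Matching size 5 = min(|L|, |R|) = min(5, 6), which is an upper bound, so this matching is maximum.

Maximum matching: {(1,6), (2,7), (3,8), (4,9), (5,10)}
Size: 5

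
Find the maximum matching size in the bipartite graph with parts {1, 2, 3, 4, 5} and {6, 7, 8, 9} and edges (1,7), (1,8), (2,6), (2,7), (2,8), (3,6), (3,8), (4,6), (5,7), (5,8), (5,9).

Step 1: List the neighbors of each left vertex:
  1: 7, 8
  2: 6, 7, 8
  3: 6, 8
  4: 6
  5: 7, 8, 9

Step 2: Greedily match left vertices, then look for augmenting paths:
  Match 1 -- 7
  Match 2 -- 6
  Match 3 -- 8
  Match 5 -- 9
  No augmenting path remains.

Step 3: Verify this is maximum:
  Matching size 4 = min(|L|, |R|) = min(5, 4), which is an upper bound, so this matching is maximum.

Maximum matching: {(1,7), (2,6), (3,8), (5,9)}
Size: 4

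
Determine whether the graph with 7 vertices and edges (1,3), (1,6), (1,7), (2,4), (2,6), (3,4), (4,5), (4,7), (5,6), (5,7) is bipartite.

Step 1: Attempt 2-coloring using BFS:
  Start at vertex 1, assign color 0
  Color vertex 3 with color 1 (neighbor of 1)
  Color vertex 6 with color 1 (neighbor of 1)
  Color vertex 7 with color 1 (neighbor of 1)
  Color vertex 4 with color 0 (neighbor of 3)
  Color vertex 2 with color 0 (neighbor of 6)
  Color vertex 5 with color 0 (neighbor of 6)

Step 2: Conflict found! Vertices 4 and 2 are adjacent but have the same color.
This means the graph contains an odd cycle.

The graph is NOT bipartite.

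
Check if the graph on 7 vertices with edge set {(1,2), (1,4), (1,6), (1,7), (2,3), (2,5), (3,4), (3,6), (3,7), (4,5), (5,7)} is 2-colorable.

Step 1: Attempt 2-coloring using BFS:
  Start at vertex 1, assign color 0
  Color vertex 2 with color 1 (neighbor of 1)
  Color vertex 4 with color 1 (neighbor of 1)
  Color vertex 6 with color 1 (neighbor of 1)
  Color vertex 7 with color 1 (neighbor of 1)
  Color vertex 3 with color 0 (neighbor of 2)
  Color vertex 5 with color 0 (neighbor of 2)

Step 2: 2-coloring succeeded. No conflicts found.
  Set A (color 0): {1, 3, 5}
  Set B (color 1): {2, 4, 6, 7}

The graph is bipartite with partition {1, 3, 5}, {2, 4, 6, 7}.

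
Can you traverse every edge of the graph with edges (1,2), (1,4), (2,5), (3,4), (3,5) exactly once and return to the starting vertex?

Step 1: Find the degree of each vertex:
  deg(1) = 2
  deg(2) = 2
  deg(3) = 2
  deg(4) = 2
  deg(5) = 2

Step 2: Count vertices with odd degree:
  All vertices have even degree (0 odd-degree vertices)

Step 3: Apply Euler's theorem:
  - Eulerian circuit exists iff graph is connected and all vertices have even degree
  - Eulerian path exists iff graph is connected and has 0 or 2 odd-degree vertices

Graph is connected with 0 odd-degree vertices.
Both Eulerian circuit and Eulerian path exist.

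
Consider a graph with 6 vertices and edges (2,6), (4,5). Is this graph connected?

Step 1: Build adjacency list from edges:
  1: (none)
  2: 6
  3: (none)
  4: 5
  5: 4
  6: 2

Step 2: Run BFS/DFS from vertex 1:
  Visited: {1}
  Reached 1 of 6 vertices

Step 3: Only 1 of 6 vertices reached. Graph is disconnected.
Connected components: {1}, {2, 6}, {3}, {4, 5}
Answer: No, the graph is not connected (4 components).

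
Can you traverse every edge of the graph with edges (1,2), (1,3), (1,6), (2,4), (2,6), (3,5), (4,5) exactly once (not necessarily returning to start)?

Step 1: Find the degree of each vertex:
  deg(1) = 3
  deg(2) = 3
  deg(3) = 2
  deg(4) = 2
  deg(5) = 2
  deg(6) = 2

Step 2: Count vertices with odd degree:
  Odd-degree vertices: 1, 2 (2 total)

Step 3: Apply Euler's theorem:
  - Eulerian circuit exists iff graph is connected and all vertices have even degree
  - Eulerian path exists iff graph is connected and has 0 or 2 odd-degree vertices

Graph is connected with exactly 2 odd-degree vertices (1, 2).
Eulerian path exists (starting and ending at the odd-degree vertices), but no Eulerian circuit.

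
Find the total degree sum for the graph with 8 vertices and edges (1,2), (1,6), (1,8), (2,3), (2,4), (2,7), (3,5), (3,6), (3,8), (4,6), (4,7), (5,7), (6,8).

Step 1: Count edges incident to each vertex:
  deg(1) = 3 (neighbors: 2, 6, 8)
  deg(2) = 4 (neighbors: 1, 3, 4, 7)
  deg(3) = 4 (neighbors: 2, 5, 6, 8)
  deg(4) = 3 (neighbors: 2, 6, 7)
  deg(5) = 2 (neighbors: 3, 7)
  deg(6) = 4 (neighbors: 1, 3, 4, 8)
  deg(7) = 3 (neighbors: 2, 4, 5)
  deg(8) = 3 (neighbors: 1, 3, 6)

Step 2: Sum all degrees:
  3 + 4 + 4 + 3 + 2 + 4 + 3 + 3 = 26

Verification: sum of degrees = 2 * |E| = 2 * 13 = 26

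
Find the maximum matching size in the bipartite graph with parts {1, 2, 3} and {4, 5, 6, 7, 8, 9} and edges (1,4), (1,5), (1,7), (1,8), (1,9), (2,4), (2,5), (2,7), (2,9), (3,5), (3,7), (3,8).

Step 1: List the neighbors of each left vertex:
  1: 4, 5, 7, 8, 9
  2: 4, 5, 7, 9
  3: 5, 7, 8

Step 2: Greedily match left vertices, then look for augmenting paths:
  Match 1 -- 4
  Match 2 -- 5
  Match 3 -- 7
  No augmenting path remains.

Step 3: Verify this is maximum:
  Matching size 3 = min(|L|, |R|) = min(3, 6), which is an upper bound, so this matching is maximum.

Maximum matching: {(1,4), (2,5), (3,7)}
Size: 3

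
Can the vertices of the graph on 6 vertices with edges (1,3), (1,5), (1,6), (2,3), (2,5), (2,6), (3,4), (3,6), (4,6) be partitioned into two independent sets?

Step 1: Attempt 2-coloring using BFS:
  Start at vertex 1, assign color 0
  Color vertex 3 with color 1 (neighbor of 1)
  Color vertex 5 with color 1 (neighbor of 1)
  Color vertex 6 with color 1 (neighbor of 1)
  Color vertex 2 with color 0 (neighbor of 3)
  Color vertex 4 with color 0 (neighbor of 3)

Step 2: Conflict found! Vertices 3 and 6 are adjacent but have the same color.
This means the graph contains an odd cycle.

The graph is NOT bipartite.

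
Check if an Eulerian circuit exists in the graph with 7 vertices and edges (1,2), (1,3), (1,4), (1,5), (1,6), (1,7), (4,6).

Step 1: Find the degree of each vertex:
  deg(1) = 6
  deg(2) = 1
  deg(3) = 1
  deg(4) = 2
  deg(5) = 1
  deg(6) = 2
  deg(7) = 1

Step 2: Count vertices with odd degree:
  Odd-degree vertices: 2, 3, 5, 7 (4 total)

Step 3: Apply Euler's theorem:
  - Eulerian circuit exists iff graph is connected and all vertices have even degree
  - Eulerian path exists iff graph is connected and has 0 or 2 odd-degree vertices

Graph has 4 odd-degree vertices (need 0 or 2).
Neither Eulerian path nor Eulerian circuit exists.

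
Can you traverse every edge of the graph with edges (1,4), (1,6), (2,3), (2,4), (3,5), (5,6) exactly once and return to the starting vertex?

Step 1: Find the degree of each vertex:
  deg(1) = 2
  deg(2) = 2
  deg(3) = 2
  deg(4) = 2
  deg(5) = 2
  deg(6) = 2

Step 2: Count vertices with odd degree:
  All vertices have even degree (0 odd-degree vertices)

Step 3: Apply Euler's theorem:
  - Eulerian circuit exists iff graph is connected and all vertices have even degree
  - Eulerian path exists iff graph is connected and has 0 or 2 odd-degree vertices

Graph is connected with 0 odd-degree vertices.
Both Eulerian circuit and Eulerian path exist.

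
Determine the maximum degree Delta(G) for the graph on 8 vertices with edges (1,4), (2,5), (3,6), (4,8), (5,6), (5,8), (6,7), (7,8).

Step 1: Count edges incident to each vertex:
  deg(1) = 1 (neighbors: 4)
  deg(2) = 1 (neighbors: 5)
  deg(3) = 1 (neighbors: 6)
  deg(4) = 2 (neighbors: 1, 8)
  deg(5) = 3 (neighbors: 2, 6, 8)
  deg(6) = 3 (neighbors: 3, 5, 7)
  deg(7) = 2 (neighbors: 6, 8)
  deg(8) = 3 (neighbors: 4, 5, 7)

Step 2: Find maximum:
  max(1, 1, 1, 2, 3, 3, 2, 3) = 3 (vertex 5)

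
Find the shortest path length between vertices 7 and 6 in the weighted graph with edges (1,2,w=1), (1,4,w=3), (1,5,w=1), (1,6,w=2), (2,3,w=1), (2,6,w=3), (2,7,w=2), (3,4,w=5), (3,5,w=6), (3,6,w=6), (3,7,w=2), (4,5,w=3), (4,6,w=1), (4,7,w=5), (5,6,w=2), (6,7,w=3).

Step 1: Build adjacency list with weights:
  1: 2(w=1), 4(w=3), 5(w=1), 6(w=2)
  2: 1(w=1), 3(w=1), 6(w=3), 7(w=2)
  3: 2(w=1), 4(w=5), 5(w=6), 6(w=6), 7(w=2)
  4: 1(w=3), 3(w=5), 5(w=3), 6(w=1), 7(w=5)
  5: 1(w=1), 3(w=6), 4(w=3), 6(w=2)
  6: 1(w=2), 2(w=3), 3(w=6), 4(w=1), 5(w=2), 7(w=3)
  7: 2(w=2), 3(w=2), 4(w=5), 6(w=3)

Step 2: Apply Dijkstra's algorithm from vertex 7:
  Visit vertex 7 (distance=0)
    Update dist[2] = 2
    Update dist[3] = 2
    Update dist[4] = 5
    Update dist[6] = 3
  Visit vertex 2 (distance=2)
    Update dist[1] = 3
  Visit vertex 3 (distance=2)
    Update dist[5] = 8
  Visit vertex 1 (distance=3)
    Update dist[5] = 4
  Visit vertex 6 (distance=3)
    Update dist[4] = 4

Step 3: Shortest path: 7 -> 6
Total weight: 3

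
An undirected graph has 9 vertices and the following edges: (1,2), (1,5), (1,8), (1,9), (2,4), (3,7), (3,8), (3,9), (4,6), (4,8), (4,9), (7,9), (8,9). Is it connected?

Step 1: Build adjacency list from edges:
  1: 2, 5, 8, 9
  2: 1, 4
  3: 7, 8, 9
  4: 2, 6, 8, 9
  5: 1
  6: 4
  7: 3, 9
  8: 1, 3, 4, 9
  9: 1, 3, 4, 7, 8

Step 2: Run BFS/DFS from vertex 1:
  Visited: {1, 2, 5, 8, 9, 4, 3, 7, 6}
  Reached 9 of 9 vertices

Step 3: All 9 vertices reached from vertex 1, so the graph is connected.
Answer: Yes, the graph is connected.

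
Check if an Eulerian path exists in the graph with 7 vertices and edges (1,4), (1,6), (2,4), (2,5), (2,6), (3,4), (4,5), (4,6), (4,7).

Step 1: Find the degree of each vertex:
  deg(1) = 2
  deg(2) = 3
  deg(3) = 1
  deg(4) = 6
  deg(5) = 2
  deg(6) = 3
  deg(7) = 1

Step 2: Count vertices with odd degree:
  Odd-degree vertices: 2, 3, 6, 7 (4 total)

Step 3: Apply Euler's theorem:
  - Eulerian circuit exists iff graph is connected and all vertices have even degree
  - Eulerian path exists iff graph is connected and has 0 or 2 odd-degree vertices

Graph has 4 odd-degree vertices (need 0 or 2).
Neither Eulerian path nor Eulerian circuit exists.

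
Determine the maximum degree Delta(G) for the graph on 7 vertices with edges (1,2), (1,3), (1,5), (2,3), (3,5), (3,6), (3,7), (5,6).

Step 1: Count edges incident to each vertex:
  deg(1) = 3 (neighbors: 2, 3, 5)
  deg(2) = 2 (neighbors: 1, 3)
  deg(3) = 5 (neighbors: 1, 2, 5, 6, 7)
  deg(4) = 0 (neighbors: none)
  deg(5) = 3 (neighbors: 1, 3, 6)
  deg(6) = 2 (neighbors: 3, 5)
  deg(7) = 1 (neighbors: 3)

Step 2: Find maximum:
  max(3, 2, 5, 0, 3, 2, 1) = 5 (vertex 3)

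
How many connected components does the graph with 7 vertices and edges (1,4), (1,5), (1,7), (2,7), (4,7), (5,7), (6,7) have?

Step 1: Build adjacency list from edges:
  1: 4, 5, 7
  2: 7
  3: (none)
  4: 1, 7
  5: 1, 7
  6: 7
  7: 1, 2, 4, 5, 6

Step 2: Run BFS/DFS from vertex 1:
  Visited: {1, 4, 5, 7, 2, 6}
  Reached 6 of 7 vertices

Step 3: Only 6 of 7 vertices reached. Graph is disconnected.
Connected components: {1, 2, 4, 5, 6, 7}, {3}
Number of connected components: 2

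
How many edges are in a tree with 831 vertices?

A tree on n vertices always has exactly n - 1 edges.
For n = 831: edges = 831 - 1 = 830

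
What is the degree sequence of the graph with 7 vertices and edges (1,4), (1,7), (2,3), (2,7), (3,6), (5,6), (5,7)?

Step 1: Count edges incident to each vertex:
  deg(1) = 2 (neighbors: 4, 7)
  deg(2) = 2 (neighbors: 3, 7)
  deg(3) = 2 (neighbors: 2, 6)
  deg(4) = 1 (neighbors: 1)
  deg(5) = 2 (neighbors: 6, 7)
  deg(6) = 2 (neighbors: 3, 5)
  deg(7) = 3 (neighbors: 1, 2, 5)

Step 2: Sort degrees in non-increasing order:
  Degrees: [2, 2, 2, 1, 2, 2, 3] -> sorted: [3, 2, 2, 2, 2, 2, 1]

Degree sequence: [3, 2, 2, 2, 2, 2, 1]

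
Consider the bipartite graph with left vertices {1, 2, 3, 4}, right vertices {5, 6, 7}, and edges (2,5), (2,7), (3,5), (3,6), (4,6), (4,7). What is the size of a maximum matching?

Step 1: List the neighbors of each left vertex:
  1: (none)
  2: 5, 7
  3: 5, 6
  4: 6, 7

Step 2: Greedily match left vertices, then look for augmenting paths:
  Match 2 -- 5
  Match 3 -- 6
  Match 4 -- 7
  No augmenting path remains.

Step 3: Verify this is maximum:
  Matching size 3 = min(|L|, |R|) = min(4, 3), which is an upper bound, so this matching is maximum.

Maximum matching: {(2,5), (3,6), (4,7)}
Size: 3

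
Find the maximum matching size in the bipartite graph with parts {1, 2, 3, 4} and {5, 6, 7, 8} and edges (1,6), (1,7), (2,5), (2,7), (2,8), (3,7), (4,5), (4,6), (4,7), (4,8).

Step 1: List the neighbors of each left vertex:
  1: 6, 7
  2: 5, 7, 8
  3: 7
  4: 5, 6, 7, 8

Step 2: Greedily match left vertices, then look for augmenting paths:
  Match 1 -- 6
  Match 2 -- 5
  Match 3 -- 7
  Match 4 -- 8
  No augmenting path remains.

Step 3: Verify this is maximum:
  Matching size 4 = min(|L|, |R|) = min(4, 4), which is an upper bound, so this matching is maximum.

Maximum matching: {(1,6), (2,5), (3,7), (4,8)}
Size: 4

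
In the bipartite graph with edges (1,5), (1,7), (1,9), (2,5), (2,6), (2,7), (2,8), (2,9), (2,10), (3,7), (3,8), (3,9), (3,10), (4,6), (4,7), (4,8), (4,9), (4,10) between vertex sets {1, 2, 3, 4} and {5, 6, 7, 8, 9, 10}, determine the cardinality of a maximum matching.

Step 1: List the neighbors of each left vertex:
  1: 5, 7, 9
  2: 5, 6, 7, 8, 9, 10
  3: 7, 8, 9, 10
  4: 6, 7, 8, 9, 10

Step 2: Greedily match left vertices, then look for augmenting paths:
  Match 1 -- 5
  Match 2 -- 6
  Match 3 -- 7
  Match 4 -- 8
  No augmenting path remains.

Step 3: Verify this is maximum:
  Matching size 4 = min(|L|, |R|) = min(4, 6), which is an upper bound, so this matching is maximum.

Maximum matching: {(1,5), (2,6), (3,7), (4,8)}
Size: 4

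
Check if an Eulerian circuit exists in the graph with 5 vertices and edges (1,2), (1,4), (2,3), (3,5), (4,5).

Step 1: Find the degree of each vertex:
  deg(1) = 2
  deg(2) = 2
  deg(3) = 2
  deg(4) = 2
  deg(5) = 2

Step 2: Count vertices with odd degree:
  All vertices have even degree (0 odd-degree vertices)

Step 3: Apply Euler's theorem:
  - Eulerian circuit exists iff graph is connected and all vertices have even degree
  - Eulerian path exists iff graph is connected and has 0 or 2 odd-degree vertices

Graph is connected with 0 odd-degree vertices.
Both Eulerian circuit and Eulerian path exist.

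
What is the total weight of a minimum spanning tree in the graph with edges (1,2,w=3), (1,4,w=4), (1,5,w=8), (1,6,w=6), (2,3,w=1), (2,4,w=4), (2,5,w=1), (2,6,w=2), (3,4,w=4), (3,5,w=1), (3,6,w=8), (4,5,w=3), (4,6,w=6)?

Apply Kruskal's algorithm (sort edges by weight, add if no cycle):

Sorted edges by weight:
  (2,3) w=1
  (2,5) w=1
  (3,5) w=1
  (2,6) w=2
  (1,2) w=3
  (4,5) w=3
  (1,4) w=4
  (2,4) w=4
  (3,4) w=4
  (1,6) w=6
  (4,6) w=6
  (1,5) w=8
  (3,6) w=8

Add edge (2,3) w=1 -- no cycle. Running total: 1
Add edge (2,5) w=1 -- no cycle. Running total: 2
Skip edge (3,5) w=1 -- would create cycle
Add edge (2,6) w=2 -- no cycle. Running total: 4
Add edge (1,2) w=3 -- no cycle. Running total: 7
Add edge (4,5) w=3 -- no cycle. Running total: 10

MST edges: (2,3,w=1), (2,5,w=1), (2,6,w=2), (1,2,w=3), (4,5,w=3)
Total MST weight: 1 + 1 + 2 + 3 + 3 = 10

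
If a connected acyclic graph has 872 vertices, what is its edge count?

A tree on n vertices always has exactly n - 1 edges.
For n = 872: edges = 872 - 1 = 871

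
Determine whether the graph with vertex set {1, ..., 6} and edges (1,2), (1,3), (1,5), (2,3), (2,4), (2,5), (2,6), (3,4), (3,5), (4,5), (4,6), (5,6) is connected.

Step 1: Build adjacency list from edges:
  1: 2, 3, 5
  2: 1, 3, 4, 5, 6
  3: 1, 2, 4, 5
  4: 2, 3, 5, 6
  5: 1, 2, 3, 4, 6
  6: 2, 4, 5

Step 2: Run BFS/DFS from vertex 1:
  Visited: {1, 2, 3, 5, 4, 6}
  Reached 6 of 6 vertices

Step 3: All 6 vertices reached from vertex 1, so the graph is connected.
Answer: Yes, the graph is connected.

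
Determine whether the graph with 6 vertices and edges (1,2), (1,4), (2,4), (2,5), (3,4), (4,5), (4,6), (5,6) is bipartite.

Step 1: Attempt 2-coloring using BFS:
  Start at vertex 1, assign color 0
  Color vertex 2 with color 1 (neighbor of 1)
  Color vertex 4 with color 1 (neighbor of 1)

Step 2: Conflict found! Vertices 2 and 4 are adjacent but have the same color.
This means the graph contains an odd cycle.

The graph is NOT bipartite.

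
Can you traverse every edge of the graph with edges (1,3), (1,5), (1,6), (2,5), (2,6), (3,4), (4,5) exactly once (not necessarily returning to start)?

Step 1: Find the degree of each vertex:
  deg(1) = 3
  deg(2) = 2
  deg(3) = 2
  deg(4) = 2
  deg(5) = 3
  deg(6) = 2

Step 2: Count vertices with odd degree:
  Odd-degree vertices: 1, 5 (2 total)

Step 3: Apply Euler's theorem:
  - Eulerian circuit exists iff graph is connected and all vertices have even degree
  - Eulerian path exists iff graph is connected and has 0 or 2 odd-degree vertices

Graph is connected with exactly 2 odd-degree vertices (1, 5).
Eulerian path exists (starting and ending at the odd-degree vertices), but no Eulerian circuit.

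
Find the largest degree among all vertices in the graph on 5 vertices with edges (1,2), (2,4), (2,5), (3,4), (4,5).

Step 1: Count edges incident to each vertex:
  deg(1) = 1 (neighbors: 2)
  deg(2) = 3 (neighbors: 1, 4, 5)
  deg(3) = 1 (neighbors: 4)
  deg(4) = 3 (neighbors: 2, 3, 5)
  deg(5) = 2 (neighbors: 2, 4)

Step 2: Find maximum:
  max(1, 3, 1, 3, 2) = 3 (vertex 2)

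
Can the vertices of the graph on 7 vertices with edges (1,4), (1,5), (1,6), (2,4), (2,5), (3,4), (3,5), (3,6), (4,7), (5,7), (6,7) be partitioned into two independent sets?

Step 1: Attempt 2-coloring using BFS:
  Start at vertex 1, assign color 0
  Color vertex 4 with color 1 (neighbor of 1)
  Color vertex 5 with color 1 (neighbor of 1)
  Color vertex 6 with color 1 (neighbor of 1)
  Color vertex 2 with color 0 (neighbor of 4)
  Color vertex 3 with color 0 (neighbor of 4)
  Color vertex 7 with color 0 (neighbor of 4)

Step 2: 2-coloring succeeded. No conflicts found.
  Set A (color 0): {1, 2, 3, 7}
  Set B (color 1): {4, 5, 6}

The graph is bipartite with partition {1, 2, 3, 7}, {4, 5, 6}.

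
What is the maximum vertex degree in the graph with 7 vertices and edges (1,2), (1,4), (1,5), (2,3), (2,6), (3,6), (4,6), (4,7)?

Step 1: Count edges incident to each vertex:
  deg(1) = 3 (neighbors: 2, 4, 5)
  deg(2) = 3 (neighbors: 1, 3, 6)
  deg(3) = 2 (neighbors: 2, 6)
  deg(4) = 3 (neighbors: 1, 6, 7)
  deg(5) = 1 (neighbors: 1)
  deg(6) = 3 (neighbors: 2, 3, 4)
  deg(7) = 1 (neighbors: 4)

Step 2: Find maximum:
  max(3, 3, 2, 3, 1, 3, 1) = 3 (vertex 1)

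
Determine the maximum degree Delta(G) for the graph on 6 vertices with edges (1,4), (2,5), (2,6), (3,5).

Step 1: Count edges incident to each vertex:
  deg(1) = 1 (neighbors: 4)
  deg(2) = 2 (neighbors: 5, 6)
  deg(3) = 1 (neighbors: 5)
  deg(4) = 1 (neighbors: 1)
  deg(5) = 2 (neighbors: 2, 3)
  deg(6) = 1 (neighbors: 2)

Step 2: Find maximum:
  max(1, 2, 1, 1, 2, 1) = 2 (vertex 2)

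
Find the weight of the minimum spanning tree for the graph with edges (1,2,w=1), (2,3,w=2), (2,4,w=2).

Apply Kruskal's algorithm (sort edges by weight, add if no cycle):

Sorted edges by weight:
  (1,2) w=1
  (2,3) w=2
  (2,4) w=2

Add edge (1,2) w=1 -- no cycle. Running total: 1
Add edge (2,3) w=2 -- no cycle. Running total: 3
Add edge (2,4) w=2 -- no cycle. Running total: 5

MST edges: (1,2,w=1), (2,3,w=2), (2,4,w=2)
Total MST weight: 1 + 2 + 2 = 5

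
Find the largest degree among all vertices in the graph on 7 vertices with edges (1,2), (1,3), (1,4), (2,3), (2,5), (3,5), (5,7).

Step 1: Count edges incident to each vertex:
  deg(1) = 3 (neighbors: 2, 3, 4)
  deg(2) = 3 (neighbors: 1, 3, 5)
  deg(3) = 3 (neighbors: 1, 2, 5)
  deg(4) = 1 (neighbors: 1)
  deg(5) = 3 (neighbors: 2, 3, 7)
  deg(6) = 0 (neighbors: none)
  deg(7) = 1 (neighbors: 5)

Step 2: Find maximum:
  max(3, 3, 3, 1, 3, 0, 1) = 3 (vertex 1)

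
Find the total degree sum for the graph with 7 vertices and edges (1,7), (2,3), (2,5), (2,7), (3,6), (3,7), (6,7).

Step 1: Count edges incident to each vertex:
  deg(1) = 1 (neighbors: 7)
  deg(2) = 3 (neighbors: 3, 5, 7)
  deg(3) = 3 (neighbors: 2, 6, 7)
  deg(4) = 0 (neighbors: none)
  deg(5) = 1 (neighbors: 2)
  deg(6) = 2 (neighbors: 3, 7)
  deg(7) = 4 (neighbors: 1, 2, 3, 6)

Step 2: Sum all degrees:
  1 + 3 + 3 + 0 + 1 + 2 + 4 = 14

Verification: sum of degrees = 2 * |E| = 2 * 7 = 14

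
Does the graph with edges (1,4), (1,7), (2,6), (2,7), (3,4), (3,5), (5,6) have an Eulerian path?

Step 1: Find the degree of each vertex:
  deg(1) = 2
  deg(2) = 2
  deg(3) = 2
  deg(4) = 2
  deg(5) = 2
  deg(6) = 2
  deg(7) = 2

Step 2: Count vertices with odd degree:
  All vertices have even degree (0 odd-degree vertices)

Step 3: Apply Euler's theorem:
  - Eulerian circuit exists iff graph is connected and all vertices have even degree
  - Eulerian path exists iff graph is connected and has 0 or 2 odd-degree vertices

Graph is connected with 0 odd-degree vertices.
Both Eulerian circuit and Eulerian path exist.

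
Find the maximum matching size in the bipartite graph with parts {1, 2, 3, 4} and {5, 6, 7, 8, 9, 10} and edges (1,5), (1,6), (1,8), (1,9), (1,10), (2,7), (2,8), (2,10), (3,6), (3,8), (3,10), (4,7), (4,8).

Step 1: List the neighbors of each left vertex:
  1: 5, 6, 8, 9, 10
  2: 7, 8, 10
  3: 6, 8, 10
  4: 7, 8

Step 2: Greedily match left vertices, then look for augmenting paths:
  Match 1 -- 5
  Match 2 -- 7
  Match 3 -- 6
  Match 4 -- 8
  No augmenting path remains.

Step 3: Verify this is maximum:
  Matching size 4 = min(|L|, |R|) = min(4, 6), which is an upper bound, so this matching is maximum.

Maximum matching: {(1,5), (2,7), (3,6), (4,8)}
Size: 4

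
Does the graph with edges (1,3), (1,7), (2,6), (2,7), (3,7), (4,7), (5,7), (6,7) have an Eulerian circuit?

Step 1: Find the degree of each vertex:
  deg(1) = 2
  deg(2) = 2
  deg(3) = 2
  deg(4) = 1
  deg(5) = 1
  deg(6) = 2
  deg(7) = 6

Step 2: Count vertices with odd degree:
  Odd-degree vertices: 4, 5 (2 total)

Step 3: Apply Euler's theorem:
  - Eulerian circuit exists iff graph is connected and all vertices have even degree
  - Eulerian path exists iff graph is connected and has 0 or 2 odd-degree vertices

Graph is connected with exactly 2 odd-degree vertices (4, 5).
Eulerian path exists (starting and ending at the odd-degree vertices), but no Eulerian circuit.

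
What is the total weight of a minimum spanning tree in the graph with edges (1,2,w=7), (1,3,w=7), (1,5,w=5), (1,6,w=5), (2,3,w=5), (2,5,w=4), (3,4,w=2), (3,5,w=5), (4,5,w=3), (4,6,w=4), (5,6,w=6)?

Apply Kruskal's algorithm (sort edges by weight, add if no cycle):

Sorted edges by weight:
  (3,4) w=2
  (4,5) w=3
  (2,5) w=4
  (4,6) w=4
  (1,5) w=5
  (1,6) w=5
  (2,3) w=5
  (3,5) w=5
  (5,6) w=6
  (1,2) w=7
  (1,3) w=7

Add edge (3,4) w=2 -- no cycle. Running total: 2
Add edge (4,5) w=3 -- no cycle. Running total: 5
Add edge (2,5) w=4 -- no cycle. Running total: 9
Add edge (4,6) w=4 -- no cycle. Running total: 13
Add edge (1,5) w=5 -- no cycle. Running total: 18

MST edges: (3,4,w=2), (4,5,w=3), (2,5,w=4), (4,6,w=4), (1,5,w=5)
Total MST weight: 2 + 3 + 4 + 4 + 5 = 18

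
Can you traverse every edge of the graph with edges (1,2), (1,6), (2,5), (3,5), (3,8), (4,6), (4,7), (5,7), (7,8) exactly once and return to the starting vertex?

Step 1: Find the degree of each vertex:
  deg(1) = 2
  deg(2) = 2
  deg(3) = 2
  deg(4) = 2
  deg(5) = 3
  deg(6) = 2
  deg(7) = 3
  deg(8) = 2

Step 2: Count vertices with odd degree:
  Odd-degree vertices: 5, 7 (2 total)

Step 3: Apply Euler's theorem:
  - Eulerian circuit exists iff graph is connected and all vertices have even degree
  - Eulerian path exists iff graph is connected and has 0 or 2 odd-degree vertices

Graph is connected with exactly 2 odd-degree vertices (5, 7).
Eulerian path exists (starting and ending at the odd-degree vertices), but no Eulerian circuit.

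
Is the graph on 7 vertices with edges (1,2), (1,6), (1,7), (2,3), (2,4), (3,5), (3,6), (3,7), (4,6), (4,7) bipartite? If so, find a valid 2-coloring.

Step 1: Attempt 2-coloring using BFS:
  Start at vertex 1, assign color 0
  Color vertex 2 with color 1 (neighbor of 1)
  Color vertex 6 with color 1 (neighbor of 1)
  Color vertex 7 with color 1 (neighbor of 1)
  Color vertex 3 with color 0 (neighbor of 2)
  Color vertex 4 with color 0 (neighbor of 2)
  Color vertex 5 with color 1 (neighbor of 3)

Step 2: 2-coloring succeeded. No conflicts found.
  Set A (color 0): {1, 3, 4}
  Set B (color 1): {2, 5, 6, 7}

The graph is bipartite with partition {1, 3, 4}, {2, 5, 6, 7}.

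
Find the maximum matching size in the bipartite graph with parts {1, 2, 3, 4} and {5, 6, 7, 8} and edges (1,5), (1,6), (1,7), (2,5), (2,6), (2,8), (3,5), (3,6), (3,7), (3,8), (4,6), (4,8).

Step 1: List the neighbors of each left vertex:
  1: 5, 6, 7
  2: 5, 6, 8
  3: 5, 6, 7, 8
  4: 6, 8

Step 2: Greedily match left vertices, then look for augmenting paths:
  Match 1 -- 5
  Match 2 -- 6
  Match 3 -- 7
  Match 4 -- 8
  No augmenting path remains.

Step 3: Verify this is maximum:
  Matching size 4 = min(|L|, |R|) = min(4, 4), which is an upper bound, so this matching is maximum.

Maximum matching: {(1,5), (2,6), (3,7), (4,8)}
Size: 4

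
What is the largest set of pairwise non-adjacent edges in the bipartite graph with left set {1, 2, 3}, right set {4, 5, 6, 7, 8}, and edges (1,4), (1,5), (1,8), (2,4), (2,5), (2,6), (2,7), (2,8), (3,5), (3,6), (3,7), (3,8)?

Step 1: List the neighbors of each left vertex:
  1: 4, 5, 8
  2: 4, 5, 6, 7, 8
  3: 5, 6, 7, 8

Step 2: Greedily match left vertices, then look for augmenting paths:
  Match 1 -- 4
  Match 2 -- 5
  Match 3 -- 6
  No augmenting path remains.

Step 3: Verify this is maximum:
  Matching size 3 = min(|L|, |R|) = min(3, 5), which is an upper bound, so this matching is maximum.

Maximum matching: {(1,4), (2,5), (3,6)}
Size: 3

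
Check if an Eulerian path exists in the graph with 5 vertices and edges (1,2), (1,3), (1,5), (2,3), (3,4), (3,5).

Step 1: Find the degree of each vertex:
  deg(1) = 3
  deg(2) = 2
  deg(3) = 4
  deg(4) = 1
  deg(5) = 2

Step 2: Count vertices with odd degree:
  Odd-degree vertices: 1, 4 (2 total)

Step 3: Apply Euler's theorem:
  - Eulerian circuit exists iff graph is connected and all vertices have even degree
  - Eulerian path exists iff graph is connected and has 0 or 2 odd-degree vertices

Graph is connected with exactly 2 odd-degree vertices (1, 4).
Eulerian path exists (starting and ending at the odd-degree vertices), but no Eulerian circuit.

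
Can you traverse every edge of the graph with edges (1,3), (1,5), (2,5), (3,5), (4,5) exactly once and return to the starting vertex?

Step 1: Find the degree of each vertex:
  deg(1) = 2
  deg(2) = 1
  deg(3) = 2
  deg(4) = 1
  deg(5) = 4

Step 2: Count vertices with odd degree:
  Odd-degree vertices: 2, 4 (2 total)

Step 3: Apply Euler's theorem:
  - Eulerian circuit exists iff graph is connected and all vertices have even degree
  - Eulerian path exists iff graph is connected and has 0 or 2 odd-degree vertices

Graph is connected with exactly 2 odd-degree vertices (2, 4).
Eulerian path exists (starting and ending at the odd-degree vertices), but no Eulerian circuit.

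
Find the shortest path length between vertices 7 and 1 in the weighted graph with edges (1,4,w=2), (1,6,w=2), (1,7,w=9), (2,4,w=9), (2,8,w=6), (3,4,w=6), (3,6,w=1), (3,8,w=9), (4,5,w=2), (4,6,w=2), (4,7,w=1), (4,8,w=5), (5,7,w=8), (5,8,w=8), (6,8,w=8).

Step 1: Build adjacency list with weights:
  1: 4(w=2), 6(w=2), 7(w=9)
  2: 4(w=9), 8(w=6)
  3: 4(w=6), 6(w=1), 8(w=9)
  4: 1(w=2), 2(w=9), 3(w=6), 5(w=2), 6(w=2), 7(w=1), 8(w=5)
  5: 4(w=2), 7(w=8), 8(w=8)
  6: 1(w=2), 3(w=1), 4(w=2), 8(w=8)
  7: 1(w=9), 4(w=1), 5(w=8)
  8: 2(w=6), 3(w=9), 4(w=5), 5(w=8), 6(w=8)

Step 2: Apply Dijkstra's algorithm from vertex 7:
  Visit vertex 7 (distance=0)
    Update dist[1] = 9
    Update dist[4] = 1
    Update dist[5] = 8
  Visit vertex 4 (distance=1)
    Update dist[1] = 3
    Update dist[2] = 10
    Update dist[3] = 7
    Update dist[5] = 3
    Update dist[6] = 3
    Update dist[8] = 6
  Visit vertex 1 (distance=3)

Step 3: Shortest path: 7 -> 4 -> 1
Total weight: 1 + 2 = 3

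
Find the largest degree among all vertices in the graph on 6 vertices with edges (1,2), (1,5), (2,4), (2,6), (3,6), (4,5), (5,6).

Step 1: Count edges incident to each vertex:
  deg(1) = 2 (neighbors: 2, 5)
  deg(2) = 3 (neighbors: 1, 4, 6)
  deg(3) = 1 (neighbors: 6)
  deg(4) = 2 (neighbors: 2, 5)
  deg(5) = 3 (neighbors: 1, 4, 6)
  deg(6) = 3 (neighbors: 2, 3, 5)

Step 2: Find maximum:
  max(2, 3, 1, 2, 3, 3) = 3 (vertex 2)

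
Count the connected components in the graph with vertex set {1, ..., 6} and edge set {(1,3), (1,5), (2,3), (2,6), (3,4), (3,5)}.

Step 1: Build adjacency list from edges:
  1: 3, 5
  2: 3, 6
  3: 1, 2, 4, 5
  4: 3
  5: 1, 3
  6: 2

Step 2: Run BFS/DFS from vertex 1:
  Visited: {1, 3, 5, 2, 4, 6}
  Reached 6 of 6 vertices

Step 3: All 6 vertices reached from vertex 1, so the graph is connected.
Number of connected components: 1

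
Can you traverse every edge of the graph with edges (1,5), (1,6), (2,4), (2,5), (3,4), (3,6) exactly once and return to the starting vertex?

Step 1: Find the degree of each vertex:
  deg(1) = 2
  deg(2) = 2
  deg(3) = 2
  deg(4) = 2
  deg(5) = 2
  deg(6) = 2

Step 2: Count vertices with odd degree:
  All vertices have even degree (0 odd-degree vertices)

Step 3: Apply Euler's theorem:
  - Eulerian circuit exists iff graph is connected and all vertices have even degree
  - Eulerian path exists iff graph is connected and has 0 or 2 odd-degree vertices

Graph is connected with 0 odd-degree vertices.
Both Eulerian circuit and Eulerian path exist.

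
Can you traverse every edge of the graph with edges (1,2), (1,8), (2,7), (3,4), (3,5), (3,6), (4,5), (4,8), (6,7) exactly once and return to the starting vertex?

Step 1: Find the degree of each vertex:
  deg(1) = 2
  deg(2) = 2
  deg(3) = 3
  deg(4) = 3
  deg(5) = 2
  deg(6) = 2
  deg(7) = 2
  deg(8) = 2

Step 2: Count vertices with odd degree:
  Odd-degree vertices: 3, 4 (2 total)

Step 3: Apply Euler's theorem:
  - Eulerian circuit exists iff graph is connected and all vertices have even degree
  - Eulerian path exists iff graph is connected and has 0 or 2 odd-degree vertices

Graph is connected with exactly 2 odd-degree vertices (3, 4).
Eulerian path exists (starting and ending at the odd-degree vertices), but no Eulerian circuit.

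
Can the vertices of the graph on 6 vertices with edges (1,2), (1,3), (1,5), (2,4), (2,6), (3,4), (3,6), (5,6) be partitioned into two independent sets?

Step 1: Attempt 2-coloring using BFS:
  Start at vertex 1, assign color 0
  Color vertex 2 with color 1 (neighbor of 1)
  Color vertex 3 with color 1 (neighbor of 1)
  Color vertex 5 with color 1 (neighbor of 1)
  Color vertex 4 with color 0 (neighbor of 2)
  Color vertex 6 with color 0 (neighbor of 2)

Step 2: 2-coloring succeeded. No conflicts found.
  Set A (color 0): {1, 4, 6}
  Set B (color 1): {2, 3, 5}

The graph is bipartite with partition {1, 4, 6}, {2, 3, 5}.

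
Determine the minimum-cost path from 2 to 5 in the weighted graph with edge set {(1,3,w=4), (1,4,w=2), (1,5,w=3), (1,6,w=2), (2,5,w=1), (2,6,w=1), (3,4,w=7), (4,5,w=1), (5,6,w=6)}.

Step 1: Build adjacency list with weights:
  1: 3(w=4), 4(w=2), 5(w=3), 6(w=2)
  2: 5(w=1), 6(w=1)
  3: 1(w=4), 4(w=7)
  4: 1(w=2), 3(w=7), 5(w=1)
  5: 1(w=3), 2(w=1), 4(w=1), 6(w=6)
  6: 1(w=2), 2(w=1), 5(w=6)

Step 2: Apply Dijkstra's algorithm from vertex 2:
  Visit vertex 2 (distance=0)
    Update dist[5] = 1
    Update dist[6] = 1
  Visit vertex 5 (distance=1)
    Update dist[1] = 4
    Update dist[4] = 2

Step 3: Shortest path: 2 -> 5
Total weight: 1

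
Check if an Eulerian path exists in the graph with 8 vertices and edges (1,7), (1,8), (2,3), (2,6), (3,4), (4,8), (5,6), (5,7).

Step 1: Find the degree of each vertex:
  deg(1) = 2
  deg(2) = 2
  deg(3) = 2
  deg(4) = 2
  deg(5) = 2
  deg(6) = 2
  deg(7) = 2
  deg(8) = 2

Step 2: Count vertices with odd degree:
  All vertices have even degree (0 odd-degree vertices)

Step 3: Apply Euler's theorem:
  - Eulerian circuit exists iff graph is connected and all vertices have even degree
  - Eulerian path exists iff graph is connected and has 0 or 2 odd-degree vertices

Graph is connected with 0 odd-degree vertices.
Both Eulerian circuit and Eulerian path exist.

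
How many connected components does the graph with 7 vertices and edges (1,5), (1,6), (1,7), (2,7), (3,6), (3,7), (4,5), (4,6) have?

Step 1: Build adjacency list from edges:
  1: 5, 6, 7
  2: 7
  3: 6, 7
  4: 5, 6
  5: 1, 4
  6: 1, 3, 4
  7: 1, 2, 3

Step 2: Run BFS/DFS from vertex 1:
  Visited: {1, 5, 6, 7, 4, 3, 2}
  Reached 7 of 7 vertices

Step 3: All 7 vertices reached from vertex 1, so the graph is connected.
Number of connected components: 1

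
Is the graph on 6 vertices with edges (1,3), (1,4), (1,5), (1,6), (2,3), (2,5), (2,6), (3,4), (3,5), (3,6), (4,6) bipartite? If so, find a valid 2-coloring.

Step 1: Attempt 2-coloring using BFS:
  Start at vertex 1, assign color 0
  Color vertex 3 with color 1 (neighbor of 1)
  Color vertex 4 with color 1 (neighbor of 1)
  Color vertex 5 with color 1 (neighbor of 1)
  Color vertex 6 with color 1 (neighbor of 1)
  Color vertex 2 with color 0 (neighbor of 3)

Step 2: Conflict found! Vertices 3 and 4 are adjacent but have the same color.
This means the graph contains an odd cycle.

The graph is NOT bipartite.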